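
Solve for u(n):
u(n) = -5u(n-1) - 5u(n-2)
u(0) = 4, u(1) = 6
Characteristic equation: x² + 5x + 5 = 0.
Discriminant Δ = (-5)² + 4·(-5) = 5.
Roots r₁,₂ = (-5 ± √5)/2, so r₁ = - \frac{5}{2} + \frac{\sqrt{5}}{2}, r₂ = - \frac{5}{2} - \frac{\sqrt{5}}{2}.
General solution: u(n) = A·r₁^n + B·r₂^n.
From the initial conditions, A + B = 4 and r₁A + r₂B = 6.
Since r₁ - r₂ = √5: A = (6 - (4)r₂)/√5 = 2 + \frac{16 \sqrt{5}}{5}, and B = 4 - A = 2 - \frac{16 \sqrt{5}}{5}.
So u(n) = \left(2 + \frac{16 \sqrt{5}}{5}\right)\left(- \frac{5}{2} + \frac{\sqrt{5}}{2}\right)^n + \left(2 - \frac{16 \sqrt{5}}{5}\right)\left(- \frac{5}{2} - \frac{\sqrt{5}}{2}\right)^n.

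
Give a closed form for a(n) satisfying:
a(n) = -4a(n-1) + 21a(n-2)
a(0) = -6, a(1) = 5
Characteristic equation: x² + 4x - 21 = 0, which factors as (x - (-7))(x - (3)) = 0.
Roots r₁ = -7, r₂ = 3 (distinct).
General solution: a(n) = A·(-7)^n + B·(3)^n.
From a(0) = -6: A + B = -6.
From a(1) = 5: -7A + 3B = 5.
Solving: A = - \frac{23}{10}, B = - \frac{37}{10}.
So a(n) = - \frac{23 \left(-7\right)^{n}}{10} - \frac{37 \cdot 3^{n}}{10}.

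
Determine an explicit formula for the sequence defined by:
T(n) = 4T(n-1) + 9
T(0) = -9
First-order linear non-homogeneous.
Homogeneous solution: T_h(n) = A·(4)^n.
Try constant particular solution T_p = K: K = 4K + 9 ⇒ K = -3.
General: T(n) = A·(4)^n - 3.
Apply T(0) = -9: A - 3 = -9 ⇒ A = -6.
So T(n) = - 6 \cdot 4^{n} - 3.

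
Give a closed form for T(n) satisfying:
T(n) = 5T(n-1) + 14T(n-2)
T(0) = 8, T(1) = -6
Characteristic equation: x² - 5x - 14 = 0, which factors as (x - (7))(x - (-2)) = 0.
Roots r₁ = 7, r₂ = -2 (distinct).
General solution: T(n) = A·(7)^n + B·(-2)^n.
From T(0) = 8: A + B = 8.
From T(1) = -6: 7A - 2B = -6.
Solving: A = \frac{10}{9}, B = \frac{62}{9}.
So T(n) = \frac{62 \left(-2\right)^{n}}{9} + \frac{10 \cdot 7^{n}}{9}.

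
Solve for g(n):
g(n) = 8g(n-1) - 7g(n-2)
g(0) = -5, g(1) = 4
Characteristic equation: x² - 8x + 7 = 0, which factors as (x - (1))(x - (7)) = 0.
Roots r₁ = 1, r₂ = 7 (distinct).
General solution: g(n) = A·(1)^n + B·(7)^n.
From g(0) = -5: A + B = -5.
From g(1) = 4: A + 7B = 4.
Solving: A = - \frac{13}{2}, B = \frac{3}{2}.
So g(n) = \frac{3 \cdot 7^{n}}{2} - \frac{13}{2}.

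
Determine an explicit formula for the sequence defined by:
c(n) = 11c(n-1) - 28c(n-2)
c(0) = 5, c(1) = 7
Characteristic equation: x² - 11x + 28 = 0, which factors as (x - (4))(x - (7)) = 0.
Roots r₁ = 4, r₂ = 7 (distinct).
General solution: c(n) = A·(4)^n + B·(7)^n.
From c(0) = 5: A + B = 5.
From c(1) = 7: 4A + 7B = 7.
Solving: A = \frac{28}{3}, B = - \frac{13}{3}.
So c(n) = \frac{28 \cdot 4^{n}}{3} - \frac{13 \cdot 7^{n}}{3}.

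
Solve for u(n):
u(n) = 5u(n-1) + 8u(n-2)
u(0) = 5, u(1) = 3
Characteristic equation: x² - 5x - 8 = 0.
Discriminant Δ = (5)² + 4·(8) = 57.
Roots r₁,₂ = (5 ± √57)/2, so r₁ = \frac{5}{2} + \frac{\sqrt{57}}{2}, r₂ = \frac{5}{2} - \frac{\sqrt{57}}{2}.
General solution: u(n) = A·r₁^n + B·r₂^n.
From the initial conditions, A + B = 5 and r₁A + r₂B = 3.
Since r₁ - r₂ = √57: A = (3 - (5)r₂)/√57 = \frac{5}{2} - \frac{\sqrt{57}}{6}, and B = 5 - A = \frac{\sqrt{57}}{6} + \frac{5}{2}.
So u(n) = \left(\frac{5}{2} - \frac{\sqrt{57}}{6}\right)\left(\frac{5}{2} + \frac{\sqrt{57}}{2}\right)^n + \left(\frac{\sqrt{57}}{6} + \frac{5}{2}\right)\left(\frac{5}{2} - \frac{\sqrt{57}}{2}\right)^n.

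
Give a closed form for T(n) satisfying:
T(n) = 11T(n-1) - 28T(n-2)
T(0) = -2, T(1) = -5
Characteristic equation: x² - 11x + 28 = 0, which factors as (x - (4))(x - (7)) = 0.
Roots r₁ = 4, r₂ = 7 (distinct).
General solution: T(n) = A·(4)^n + B·(7)^n.
From T(0) = -2: A + B = -2.
From T(1) = -5: 4A + 7B = -5.
Solving: A = -3, B = 1.
So T(n) = - 3 \cdot 4^{n} + 7^{n}.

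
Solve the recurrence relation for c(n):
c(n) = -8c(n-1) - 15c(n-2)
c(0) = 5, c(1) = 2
Characteristic equation: x² + 8x + 15 = 0, which factors as (x - (-5))(x - (-3)) = 0.
Roots r₁ = -5, r₂ = -3 (distinct).
General solution: c(n) = A·(-5)^n + B·(-3)^n.
From c(0) = 5: A + B = 5.
From c(1) = 2: -5A - 3B = 2.
Solving: A = - \frac{17}{2}, B = \frac{27}{2}.
So c(n) = \frac{27 \left(-3\right)^{n}}{2} - \frac{17 \left(-5\right)^{n}}{2}.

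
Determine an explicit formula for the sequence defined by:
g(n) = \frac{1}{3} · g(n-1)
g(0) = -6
Pure geometric recurrence with ratio \frac{1}{3}.
By induction g(n) = g(0) · (\frac{1}{3})^n = - 6 \cdot 3^{- n}.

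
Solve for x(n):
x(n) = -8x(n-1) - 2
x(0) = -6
First-order linear non-homogeneous.
Homogeneous solution: x_h(n) = A·(-8)^n.
Try constant particular solution x_p = K: K = -8K - 2 ⇒ K = - \frac{2}{9}.
General: x(n) = A·(-8)^n - \frac{2}{9}.
Apply x(0) = -6: A - \frac{2}{9} = -6 ⇒ A = - \frac{52}{9}.
So x(n) = - \frac{52 \left(-8\right)^{n}}{9} - \frac{2}{9}.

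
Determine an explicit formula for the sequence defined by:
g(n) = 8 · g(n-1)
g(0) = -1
Pure geometric recurrence with ratio 8.
By induction g(n) = g(0) · (8)^n = - 8^{n}.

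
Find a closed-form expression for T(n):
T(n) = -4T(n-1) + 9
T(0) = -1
First-order linear non-homogeneous.
Homogeneous solution: T_h(n) = A·(-4)^n.
Try constant particular solution T_p = K: K = -4K + 9 ⇒ K = \frac{9}{5}.
General: T(n) = A·(-4)^n + \frac{9}{5}.
Apply T(0) = -1: A + \frac{9}{5} = -1 ⇒ A = - \frac{14}{5}.
So T(n) = \frac{9}{5} - \frac{14 \left(-4\right)^{n}}{5}.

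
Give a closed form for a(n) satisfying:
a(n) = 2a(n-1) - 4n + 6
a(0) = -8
First-order linear with linear forcing.
Homogeneous solution: a_h(n) = A·(2)^n.
Try particular a_p(n) = pn + q. Substituting:
  pn + q = 2(p(n-1) + q) - 4n + 6.
Matching the n-coefficient: p = 2p - 4 ⇒ p = 4.
Matching constants: q = -2p + 2q + 6 ⇒ q = 2.
General: a(n) = A·(2)^n + 4 n + 2.
Apply a(0) = -8: A + 2 = -8 ⇒ A = -10.
So a(n) = - 10 \cdot 2^{n} + 4 n + 2.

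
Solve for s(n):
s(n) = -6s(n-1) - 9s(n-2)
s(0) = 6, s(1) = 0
Characteristic equation: x² + 6x + 9 = 0, which is (x - (-3))².
Repeated root r = -3.
General solution: s(n) = (A + Bn)·(-3)^n.
From s(0) = 6: A = 6.
From s(1) = 0: (A + B)·(-3) = 0 ⇒ B = -6.
So s(n) = \left(6 - 6 n\right) \cdot (-3)^n.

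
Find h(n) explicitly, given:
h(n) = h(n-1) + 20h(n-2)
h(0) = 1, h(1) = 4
Characteristic equation: x² - x - 20 = 0, which factors as (x - (5))(x - (-4)) = 0.
Roots r₁ = 5, r₂ = -4 (distinct).
General solution: h(n) = A·(5)^n + B·(-4)^n.
From h(0) = 1: A + B = 1.
From h(1) = 4: 5A - 4B = 4.
Solving: A = \frac{8}{9}, B = \frac{1}{9}.
So h(n) = \frac{\left(-4\right)^{n}}{9} + \frac{8 \cdot 5^{n}}{9}.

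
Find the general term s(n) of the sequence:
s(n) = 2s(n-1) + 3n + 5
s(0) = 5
First-order linear with linear forcing.
Homogeneous solution: s_h(n) = A·(2)^n.
Try particular s_p(n) = pn + q. Substituting:
  pn + q = 2(p(n-1) + q) + 3n + 5.
Matching the n-coefficient: p = 2p + 3 ⇒ p = -3.
Matching constants: q = -2p + 2q + 5 ⇒ q = -11.
General: s(n) = A·(2)^n - 3 n - 11.
Apply s(0) = 5: A - 11 = 5 ⇒ A = 16.
So s(n) = 16 \cdot 2^{n} - 3 n - 11.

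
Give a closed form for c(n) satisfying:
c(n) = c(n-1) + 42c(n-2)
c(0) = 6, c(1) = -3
Characteristic equation: x² - x - 42 = 0, which factors as (x - (-6))(x - (7)) = 0.
Roots r₁ = -6, r₂ = 7 (distinct).
General solution: c(n) = A·(-6)^n + B·(7)^n.
From c(0) = 6: A + B = 6.
From c(1) = -3: -6A + 7B = -3.
Solving: A = \frac{45}{13}, B = \frac{33}{13}.
So c(n) = \frac{45 \left(-6\right)^{n}}{13} + \frac{33 \cdot 7^{n}}{13}.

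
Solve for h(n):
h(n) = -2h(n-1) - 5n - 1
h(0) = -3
First-order linear with linear forcing.
Homogeneous solution: h_h(n) = A·(-2)^n.
Try particular h_p(n) = pn + q. Substituting:
  pn + q = -2(p(n-1) + q) - 5n - 1.
Matching the n-coefficient: p = -2p - 5 ⇒ p = - \frac{5}{3}.
Matching constants: q = 2p - 2q - 1 ⇒ q = - \frac{13}{9}.
General: h(n) = A·(-2)^n - \frac{5 n}{3} - \frac{13}{9}.
Apply h(0) = -3: A - \frac{13}{9} = -3 ⇒ A = - \frac{14}{9}.
So h(n) = - \frac{14 \left(-2\right)^{n}}{9} - \frac{5 n}{3} - \frac{13}{9}.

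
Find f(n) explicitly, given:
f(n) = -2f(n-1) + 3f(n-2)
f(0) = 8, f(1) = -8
Characteristic equation: x² + 2x - 3 = 0, which factors as (x - (1))(x - (-3)) = 0.
Roots r₁ = 1, r₂ = -3 (distinct).
General solution: f(n) = A·(1)^n + B·(-3)^n.
From f(0) = 8: A + B = 8.
From f(1) = -8: A - 3B = -8.
Solving: A = 4, B = 4.
So f(n) = 4 \left(-3\right)^{n} + 4.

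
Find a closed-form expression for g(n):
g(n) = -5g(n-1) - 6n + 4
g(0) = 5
First-order linear with linear forcing.
Homogeneous solution: g_h(n) = A·(-5)^n.
Try particular g_p(n) = pn + q. Substituting:
  pn + q = -5(p(n-1) + q) - 6n + 4.
Matching the n-coefficient: p = -5p - 6 ⇒ p = -1.
Matching constants: q = 5p - 5q + 4 ⇒ q = - \frac{1}{6}.
General: g(n) = A·(-5)^n - n - \frac{1}{6}.
Apply g(0) = 5: A - \frac{1}{6} = 5 ⇒ A = \frac{31}{6}.
So g(n) = \frac{31 \left(-5\right)^{n}}{6} - n - \frac{1}{6}.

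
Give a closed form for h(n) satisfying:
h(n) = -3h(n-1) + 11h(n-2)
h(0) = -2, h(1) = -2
Characteristic equation: x² + 3x - 11 = 0.
Discriminant Δ = (-3)² + 4·(11) = 53.
Roots r₁,₂ = (-3 ± √53)/2, so r₁ = - \frac{3}{2} + \frac{\sqrt{53}}{2}, r₂ = - \frac{\sqrt{53}}{2} - \frac{3}{2}.
General solution: h(n) = A·r₁^n + B·r₂^n.
From the initial conditions, A + B = -2 and r₁A + r₂B = -2.
Since r₁ - r₂ = √53: A = (-2 - (-2)r₂)/√53 = -1 - \frac{5 \sqrt{53}}{53}, and B = -2 - A = -1 + \frac{5 \sqrt{53}}{53}.
So h(n) = \left(-1 - \frac{5 \sqrt{53}}{53}\right)\left(- \frac{3}{2} + \frac{\sqrt{53}}{2}\right)^n + \left(-1 + \frac{5 \sqrt{53}}{53}\right)\left(- \frac{\sqrt{53}}{2} - \frac{3}{2}\right)^n.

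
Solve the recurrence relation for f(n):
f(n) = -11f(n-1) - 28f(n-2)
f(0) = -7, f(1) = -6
Characteristic equation: x² + 11x + 28 = 0, which factors as (x - (-7))(x - (-4)) = 0.
Roots r₁ = -7, r₂ = -4 (distinct).
General solution: f(n) = A·(-7)^n + B·(-4)^n.
From f(0) = -7: A + B = -7.
From f(1) = -6: -7A - 4B = -6.
Solving: A = \frac{34}{3}, B = - \frac{55}{3}.
So f(n) = - \frac{55 \left(-4\right)^{n}}{3} + \frac{34 \left(-7\right)^{n}}{3}.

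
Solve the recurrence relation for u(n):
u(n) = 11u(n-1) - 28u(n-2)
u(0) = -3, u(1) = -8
Characteristic equation: x² - 11x + 28 = 0, which factors as (x - (7))(x - (4)) = 0.
Roots r₁ = 7, r₂ = 4 (distinct).
General solution: u(n) = A·(7)^n + B·(4)^n.
From u(0) = -3: A + B = -3.
From u(1) = -8: 7A + 4B = -8.
Solving: A = \frac{4}{3}, B = - \frac{13}{3}.
So u(n) = - \frac{13 \cdot 4^{n}}{3} + \frac{4 \cdot 7^{n}}{3}.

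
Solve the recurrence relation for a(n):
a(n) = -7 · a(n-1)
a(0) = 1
Pure geometric recurrence with ratio -7.
By induction a(n) = a(0) · (-7)^n = \left(-7\right)^{n}.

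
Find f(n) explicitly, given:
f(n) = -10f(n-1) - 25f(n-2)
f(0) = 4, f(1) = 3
Characteristic equation: x² + 10x + 25 = 0, which is (x - (-5))².
Repeated root r = -5.
General solution: f(n) = (A + Bn)·(-5)^n.
From f(0) = 4: A = 4.
From f(1) = 3: (A + B)·(-5) = 3 ⇒ B = - \frac{23}{5}.
So f(n) = \left(4 - \frac{23 n}{5}\right) \cdot (-5)^n.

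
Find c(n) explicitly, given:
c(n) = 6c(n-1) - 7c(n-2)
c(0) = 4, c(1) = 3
Characteristic equation: x² - 6x + 7 = 0.
Discriminant Δ = (6)² + 4·(-7) = 8.
Roots r₁,₂ = (6 ± √8)/2, so r₁ = \sqrt{2} + 3, r₂ = 3 - \sqrt{2}.
General solution: c(n) = A·r₁^n + B·r₂^n.
From the initial conditions, A + B = 4 and r₁A + r₂B = 3.
Since r₁ - r₂ = √8: A = (3 - (4)r₂)/√8 = 2 - \frac{9 \sqrt{2}}{4}, and B = 4 - A = 2 + \frac{9 \sqrt{2}}{4}.
So c(n) = \left(2 - \frac{9 \sqrt{2}}{4}\right)\left(\sqrt{2} + 3\right)^n + \left(2 + \frac{9 \sqrt{2}}{4}\right)\left(3 - \sqrt{2}\right)^n.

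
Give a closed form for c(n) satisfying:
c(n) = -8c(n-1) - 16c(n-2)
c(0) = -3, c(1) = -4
Characteristic equation: x² + 8x + 16 = 0, which is (x - (-4))².
Repeated root r = -4.
General solution: c(n) = (A + Bn)·(-4)^n.
From c(0) = -3: A = -3.
From c(1) = -4: (A + B)·(-4) = -4 ⇒ B = 4.
So c(n) = \left(4 n - 3\right) \cdot (-4)^n.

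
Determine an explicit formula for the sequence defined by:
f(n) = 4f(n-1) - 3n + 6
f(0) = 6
First-order linear with linear forcing.
Homogeneous solution: f_h(n) = A·(4)^n.
Try particular f_p(n) = pn + q. Substituting:
  pn + q = 4(p(n-1) + q) - 3n + 6.
Matching the n-coefficient: p = 4p - 3 ⇒ p = 1.
Matching constants: q = -4p + 4q + 6 ⇒ q = - \frac{2}{3}.
General: f(n) = A·(4)^n + n - \frac{2}{3}.
Apply f(0) = 6: A - \frac{2}{3} = 6 ⇒ A = \frac{20}{3}.
So f(n) = \frac{20 \cdot 4^{n}}{3} + n - \frac{2}{3}.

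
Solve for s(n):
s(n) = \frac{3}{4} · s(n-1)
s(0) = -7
Pure geometric recurrence with ratio \frac{3}{4}.
By induction s(n) = s(0) · (\frac{3}{4})^n = - 7 \left(\frac{3}{4}\right)^{n}.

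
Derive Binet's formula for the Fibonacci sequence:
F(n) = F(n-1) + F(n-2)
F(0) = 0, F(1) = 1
This is the Fibonacci sequence.
Characteristic equation: x² - x - 1 = 0; roots r₁ = \frac{1}{2} + \frac{\sqrt{5}}{2}, r₂ = \frac{1}{2} - \frac{\sqrt{5}}{2}.
General: F(n) = A·r₁^n + B·r₂^n. Solving with F(0)=0, F(1)=1 gives A = \frac{\sqrt{5}}{5}, B = - \frac{\sqrt{5}}{5}.
So F(n) = \frac{2^{- n} \sqrt{5} \left(- \left(1 - \sqrt{5}\right)^{n} + \left(1 + \sqrt{5}\right)^{n}\right)}{5}.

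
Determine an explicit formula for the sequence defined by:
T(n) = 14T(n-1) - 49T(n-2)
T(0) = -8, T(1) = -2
Characteristic equation: x² - 14x + 49 = 0, which is (x - (7))².
Repeated root r = 7.
General solution: T(n) = (A + Bn)·(7)^n.
From T(0) = -8: A = -8.
From T(1) = -2: (A + B)·(7) = -2 ⇒ B = \frac{54}{7}.
So T(n) = \left(\frac{54 n}{7} - 8\right) \cdot (7)^n.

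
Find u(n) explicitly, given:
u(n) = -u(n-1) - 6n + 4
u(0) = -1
First-order linear with linear forcing.
Homogeneous solution: u_h(n) = A·(-1)^n.
Try particular u_p(n) = pn + q. Substituting:
  pn + q = -(p(n-1) + q) - 6n + 4.
Matching the n-coefficient: p = -p - 6 ⇒ p = -3.
Matching constants: q = p - q + 4 ⇒ q = \frac{1}{2}.
General: u(n) = A·(-1)^n - 3 n + \frac{1}{2}.
Apply u(0) = -1: A + \frac{1}{2} = -1 ⇒ A = - \frac{3}{2}.
So u(n) = - \frac{3 \left(-1\right)^{n}}{2} - 3 n + \frac{1}{2}.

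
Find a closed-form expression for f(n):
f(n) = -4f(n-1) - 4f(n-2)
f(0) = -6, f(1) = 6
Characteristic equation: x² + 4x + 4 = 0, which is (x - (-2))².
Repeated root r = -2.
General solution: f(n) = (A + Bn)·(-2)^n.
From f(0) = -6: A = -6.
From f(1) = 6: (A + B)·(-2) = 6 ⇒ B = 3.
So f(n) = \left(3 n - 6\right) \cdot (-2)^n.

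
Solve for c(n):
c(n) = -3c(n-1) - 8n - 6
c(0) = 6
First-order linear with linear forcing.
Homogeneous solution: c_h(n) = A·(-3)^n.
Try particular c_p(n) = pn + q. Substituting:
  pn + q = -3(p(n-1) + q) - 8n - 6.
Matching the n-coefficient: p = -3p - 8 ⇒ p = -2.
Matching constants: q = 3p - 3q - 6 ⇒ q = -3.
General: c(n) = A·(-3)^n - 2 n - 3.
Apply c(0) = 6: A - 3 = 6 ⇒ A = 9.
So c(n) = 9 \left(-3\right)^{n} - 2 n - 3.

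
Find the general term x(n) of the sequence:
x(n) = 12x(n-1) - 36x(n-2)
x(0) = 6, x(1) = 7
Characteristic equation: x² - 12x + 36 = 0, which is (x - (6))².
Repeated root r = 6.
General solution: x(n) = (A + Bn)·(6)^n.
From x(0) = 6: A = 6.
From x(1) = 7: (A + B)·(6) = 7 ⇒ B = - \frac{29}{6}.
So x(n) = \left(6 - \frac{29 n}{6}\right) \cdot (6)^n.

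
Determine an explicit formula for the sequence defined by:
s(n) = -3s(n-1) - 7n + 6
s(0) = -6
First-order linear with linear forcing.
Homogeneous solution: s_h(n) = A·(-3)^n.
Try particular s_p(n) = pn + q. Substituting:
  pn + q = -3(p(n-1) + q) - 7n + 6.
Matching the n-coefficient: p = -3p - 7 ⇒ p = - \frac{7}{4}.
Matching constants: q = 3p - 3q + 6 ⇒ q = \frac{3}{16}.
General: s(n) = A·(-3)^n - \frac{7 n}{4} + \frac{3}{16}.
Apply s(0) = -6: A + \frac{3}{16} = -6 ⇒ A = - \frac{99}{16}.
So s(n) = - \frac{99 \left(-3\right)^{n}}{16} - \frac{7 n}{4} + \frac{3}{16}.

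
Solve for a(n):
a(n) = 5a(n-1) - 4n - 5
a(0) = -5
First-order linear with linear forcing.
Homogeneous solution: a_h(n) = A·(5)^n.
Try particular a_p(n) = pn + q. Substituting:
  pn + q = 5(p(n-1) + q) - 4n - 5.
Matching the n-coefficient: p = 5p - 4 ⇒ p = 1.
Matching constants: q = -5p + 5q - 5 ⇒ q = \frac{5}{2}.
General: a(n) = A·(5)^n + n + \frac{5}{2}.
Apply a(0) = -5: A + \frac{5}{2} = -5 ⇒ A = - \frac{15}{2}.
So a(n) = - \frac{15 \cdot 5^{n}}{2} + n + \frac{5}{2}.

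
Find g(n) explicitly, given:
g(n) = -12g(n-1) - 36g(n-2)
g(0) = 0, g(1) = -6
Characteristic equation: x² + 12x + 36 = 0, which is (x - (-6))².
Repeated root r = -6.
General solution: g(n) = (A + Bn)·(-6)^n.
From g(0) = 0: A = 0.
From g(1) = -6: (A + B)·(-6) = -6 ⇒ B = 1.
So g(n) = \left(n\right) \cdot (-6)^n.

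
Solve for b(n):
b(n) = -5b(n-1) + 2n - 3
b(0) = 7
First-order linear with linear forcing.
Homogeneous solution: b_h(n) = A·(-5)^n.
Try particular b_p(n) = pn + q. Substituting:
  pn + q = -5(p(n-1) + q) + 2n - 3.
Matching the n-coefficient: p = -5p + 2 ⇒ p = \frac{1}{3}.
Matching constants: q = 5p - 5q - 3 ⇒ q = - \frac{2}{9}.
General: b(n) = A·(-5)^n + \frac{n}{3} - \frac{2}{9}.
Apply b(0) = 7: A - \frac{2}{9} = 7 ⇒ A = \frac{65}{9}.
So b(n) = \frac{65 \left(-5\right)^{n}}{9} + \frac{n}{3} - \frac{2}{9}.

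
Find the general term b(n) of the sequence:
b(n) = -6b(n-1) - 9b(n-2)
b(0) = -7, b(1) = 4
Characteristic equation: x² + 6x + 9 = 0, which is (x - (-3))².
Repeated root r = -3.
General solution: b(n) = (A + Bn)·(-3)^n.
From b(0) = -7: A = -7.
From b(1) = 4: (A + B)·(-3) = 4 ⇒ B = \frac{17}{3}.
So b(n) = \left(\frac{17 n}{3} - 7\right) \cdot (-3)^n.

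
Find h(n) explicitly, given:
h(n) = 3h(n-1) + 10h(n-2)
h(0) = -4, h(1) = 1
Characteristic equation: x² - 3x - 10 = 0, which factors as (x - (5))(x - (-2)) = 0.
Roots r₁ = 5, r₂ = -2 (distinct).
General solution: h(n) = A·(5)^n + B·(-2)^n.
From h(0) = -4: A + B = -4.
From h(1) = 1: 5A - 2B = 1.
Solving: A = -1, B = -3.
So h(n) = - 3 \left(-2\right)^{n} - 5^{n}.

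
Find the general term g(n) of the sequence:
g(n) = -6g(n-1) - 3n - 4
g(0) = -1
First-order linear with linear forcing.
Homogeneous solution: g_h(n) = A·(-6)^n.
Try particular g_p(n) = pn + q. Substituting:
  pn + q = -6(p(n-1) + q) - 3n - 4.
Matching the n-coefficient: p = -6p - 3 ⇒ p = - \frac{3}{7}.
Matching constants: q = 6p - 6q - 4 ⇒ q = - \frac{46}{49}.
General: g(n) = A·(-6)^n - \frac{3 n}{7} - \frac{46}{49}.
Apply g(0) = -1: A - \frac{46}{49} = -1 ⇒ A = - \frac{3}{49}.
So g(n) = - \frac{3 \left(-6\right)^{n}}{49} - \frac{3 n}{7} - \frac{46}{49}.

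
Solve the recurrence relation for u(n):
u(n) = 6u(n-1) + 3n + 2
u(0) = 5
First-order linear with linear forcing.
Homogeneous solution: u_h(n) = A·(6)^n.
Try particular u_p(n) = pn + q. Substituting:
  pn + q = 6(p(n-1) + q) + 3n + 2.
Matching the n-coefficient: p = 6p + 3 ⇒ p = - \frac{3}{5}.
Matching constants: q = -6p + 6q + 2 ⇒ q = - \frac{28}{25}.
General: u(n) = A·(6)^n - \frac{3 n}{5} - \frac{28}{25}.
Apply u(0) = 5: A - \frac{28}{25} = 5 ⇒ A = \frac{153}{25}.
So u(n) = \frac{153 \cdot 6^{n}}{25} - \frac{3 n}{5} - \frac{28}{25}.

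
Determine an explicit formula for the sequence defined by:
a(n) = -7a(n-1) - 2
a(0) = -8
First-order linear non-homogeneous.
Homogeneous solution: a_h(n) = A·(-7)^n.
Try constant particular solution a_p = K: K = -7K - 2 ⇒ K = - \frac{1}{4}.
General: a(n) = A·(-7)^n - \frac{1}{4}.
Apply a(0) = -8: A - \frac{1}{4} = -8 ⇒ A = - \frac{31}{4}.
So a(n) = - \frac{31 \left(-7\right)^{n}}{4} - \frac{1}{4}.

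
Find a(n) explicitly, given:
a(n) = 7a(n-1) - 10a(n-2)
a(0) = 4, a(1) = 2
Characteristic equation: x² - 7x + 10 = 0, which factors as (x - (2))(x - (5)) = 0.
Roots r₁ = 2, r₂ = 5 (distinct).
General solution: a(n) = A·(2)^n + B·(5)^n.
From a(0) = 4: A + B = 4.
From a(1) = 2: 2A + 5B = 2.
Solving: A = 6, B = -2.
So a(n) = 6 \cdot 2^{n} - 2 \cdot 5^{n}.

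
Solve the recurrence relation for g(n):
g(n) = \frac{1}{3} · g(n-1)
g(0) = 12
Pure geometric recurrence with ratio \frac{1}{3}.
By induction g(n) = g(0) · (\frac{1}{3})^n = 12 \cdot 3^{- n}.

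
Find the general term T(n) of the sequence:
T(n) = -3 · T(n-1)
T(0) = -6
Pure geometric recurrence with ratio -3.
By induction T(n) = T(0) · (-3)^n = - 6 \left(-3\right)^{n}.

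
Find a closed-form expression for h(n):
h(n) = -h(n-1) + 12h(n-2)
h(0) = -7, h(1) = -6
Characteristic equation: x² + x - 12 = 0, which factors as (x - (3))(x - (-4)) = 0.
Roots r₁ = 3, r₂ = -4 (distinct).
General solution: h(n) = A·(3)^n + B·(-4)^n.
From h(0) = -7: A + B = -7.
From h(1) = -6: 3A - 4B = -6.
Solving: A = - \frac{34}{7}, B = - \frac{15}{7}.
So h(n) = - \frac{15 \left(-4\right)^{n}}{7} - \frac{34 \cdot 3^{n}}{7}.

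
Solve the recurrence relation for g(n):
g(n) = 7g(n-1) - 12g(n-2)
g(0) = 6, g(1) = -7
Characteristic equation: x² - 7x + 12 = 0, which factors as (x - (4))(x - (3)) = 0.
Roots r₁ = 4, r₂ = 3 (distinct).
General solution: g(n) = A·(4)^n + B·(3)^n.
From g(0) = 6: A + B = 6.
From g(1) = -7: 4A + 3B = -7.
Solving: A = -25, B = 31.
So g(n) = 31 \cdot 3^{n} - 25 \cdot 4^{n}.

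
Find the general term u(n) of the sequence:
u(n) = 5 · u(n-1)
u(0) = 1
Pure geometric recurrence with ratio 5.
By induction u(n) = u(0) · (5)^n = 5^{n}.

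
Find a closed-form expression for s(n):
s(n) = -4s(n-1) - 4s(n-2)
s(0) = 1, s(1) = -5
Characteristic equation: x² + 4x + 4 = 0, which is (x - (-2))².
Repeated root r = -2.
General solution: s(n) = (A + Bn)·(-2)^n.
From s(0) = 1: A = 1.
From s(1) = -5: (A + B)·(-2) = -5 ⇒ B = \frac{3}{2}.
So s(n) = \left(\frac{3 n}{2} + 1\right) \cdot (-2)^n.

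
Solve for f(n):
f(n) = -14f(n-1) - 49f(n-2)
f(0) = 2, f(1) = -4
Characteristic equation: x² + 14x + 49 = 0, which is (x - (-7))².
Repeated root r = -7.
General solution: f(n) = (A + Bn)·(-7)^n.
From f(0) = 2: A = 2.
From f(1) = -4: (A + B)·(-7) = -4 ⇒ B = - \frac{10}{7}.
So f(n) = \left(2 - \frac{10 n}{7}\right) \cdot (-7)^n.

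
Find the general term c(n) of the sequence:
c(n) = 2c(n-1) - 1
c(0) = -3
First-order linear non-homogeneous.
Homogeneous solution: c_h(n) = A·(2)^n.
Try constant particular solution c_p = K: K = 2K - 1 ⇒ K = 1.
General: c(n) = A·(2)^n + 1.
Apply c(0) = -3: A + 1 = -3 ⇒ A = -4.
So c(n) = 1 - 4 \cdot 2^{n}.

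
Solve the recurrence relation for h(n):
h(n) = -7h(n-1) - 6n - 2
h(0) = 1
First-order linear with linear forcing.
Homogeneous solution: h_h(n) = A·(-7)^n.
Try particular h_p(n) = pn + q. Substituting:
  pn + q = -7(p(n-1) + q) - 6n - 2.
Matching the n-coefficient: p = -7p - 6 ⇒ p = - \frac{3}{4}.
Matching constants: q = 7p - 7q - 2 ⇒ q = - \frac{29}{32}.
General: h(n) = A·(-7)^n - \frac{3 n}{4} - \frac{29}{32}.
Apply h(0) = 1: A - \frac{29}{32} = 1 ⇒ A = \frac{61}{32}.
So h(n) = \frac{61 \left(-7\right)^{n}}{32} - \frac{3 n}{4} - \frac{29}{32}.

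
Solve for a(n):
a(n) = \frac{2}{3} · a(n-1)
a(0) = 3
Pure geometric recurrence with ratio \frac{2}{3}.
By induction a(n) = a(0) · (\frac{2}{3})^n = 3 \left(\frac{2}{3}\right)^{n}.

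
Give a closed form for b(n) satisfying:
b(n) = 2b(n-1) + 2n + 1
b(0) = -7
First-order linear with linear forcing.
Homogeneous solution: b_h(n) = A·(2)^n.
Try particular b_p(n) = pn + q. Substituting:
  pn + q = 2(p(n-1) + q) + 2n + 1.
Matching the n-coefficient: p = 2p + 2 ⇒ p = -2.
Matching constants: q = -2p + 2q + 1 ⇒ q = -5.
General: b(n) = A·(2)^n - 2 n - 5.
Apply b(0) = -7: A - 5 = -7 ⇒ A = -2.
So b(n) = - 2 \cdot 2^{n} - 2 n - 5.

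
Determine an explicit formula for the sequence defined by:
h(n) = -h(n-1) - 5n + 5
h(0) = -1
First-order linear with linear forcing.
Homogeneous solution: h_h(n) = A·(-1)^n.
Try particular h_p(n) = pn + q. Substituting:
  pn + q = -(p(n-1) + q) - 5n + 5.
Matching the n-coefficient: p = -p - 5 ⇒ p = - \frac{5}{2}.
Matching constants: q = p - q + 5 ⇒ q = \frac{5}{4}.
General: h(n) = A·(-1)^n - \frac{5 n}{2} + \frac{5}{4}.
Apply h(0) = -1: A + \frac{5}{4} = -1 ⇒ A = - \frac{9}{4}.
So h(n) = - \frac{9 \left(-1\right)^{n}}{4} - \frac{5 n}{2} + \frac{5}{4}.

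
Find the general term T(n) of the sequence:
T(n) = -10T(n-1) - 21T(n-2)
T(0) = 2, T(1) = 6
Characteristic equation: x² + 10x + 21 = 0, which factors as (x - (-3))(x - (-7)) = 0.
Roots r₁ = -3, r₂ = -7 (distinct).
General solution: T(n) = A·(-3)^n + B·(-7)^n.
From T(0) = 2: A + B = 2.
From T(1) = 6: -3A - 7B = 6.
Solving: A = 5, B = -3.
So T(n) = 5 \left(-3\right)^{n} - 3 \left(-7\right)^{n}.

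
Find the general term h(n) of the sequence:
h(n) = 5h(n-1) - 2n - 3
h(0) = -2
First-order linear with linear forcing.
Homogeneous solution: h_h(n) = A·(5)^n.
Try particular h_p(n) = pn + q. Substituting:
  pn + q = 5(p(n-1) + q) - 2n - 3.
Matching the n-coefficient: p = 5p - 2 ⇒ p = \frac{1}{2}.
Matching constants: q = -5p + 5q - 3 ⇒ q = \frac{11}{8}.
General: h(n) = A·(5)^n + \frac{n}{2} + \frac{11}{8}.
Apply h(0) = -2: A + \frac{11}{8} = -2 ⇒ A = - \frac{27}{8}.
So h(n) = - \frac{27 \cdot 5^{n}}{8} + \frac{n}{2} + \frac{11}{8}.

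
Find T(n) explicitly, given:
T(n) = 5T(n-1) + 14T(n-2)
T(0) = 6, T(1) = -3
Characteristic equation: x² - 5x - 14 = 0, which factors as (x - (7))(x - (-2)) = 0.
Roots r₁ = 7, r₂ = -2 (distinct).
General solution: T(n) = A·(7)^n + B·(-2)^n.
From T(0) = 6: A + B = 6.
From T(1) = -3: 7A - 2B = -3.
Solving: A = 1, B = 5.
So T(n) = 5 \left(-2\right)^{n} + 7^{n}.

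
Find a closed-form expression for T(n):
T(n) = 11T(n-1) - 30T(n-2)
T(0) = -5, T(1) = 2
Characteristic equation: x² - 11x + 30 = 0, which factors as (x - (5))(x - (6)) = 0.
Roots r₁ = 5, r₂ = 6 (distinct).
General solution: T(n) = A·(5)^n + B·(6)^n.
From T(0) = -5: A + B = -5.
From T(1) = 2: 5A + 6B = 2.
Solving: A = -32, B = 27.
So T(n) = - 32 \cdot 5^{n} + 27 \cdot 6^{n}.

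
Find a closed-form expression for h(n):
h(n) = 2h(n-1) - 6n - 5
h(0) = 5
First-order linear with linear forcing.
Homogeneous solution: h_h(n) = A·(2)^n.
Try particular h_p(n) = pn + q. Substituting:
  pn + q = 2(p(n-1) + q) - 6n - 5.
Matching the n-coefficient: p = 2p - 6 ⇒ p = 6.
Matching constants: q = -2p + 2q - 5 ⇒ q = 17.
General: h(n) = A·(2)^n + 6 n + 17.
Apply h(0) = 5: A + 17 = 5 ⇒ A = -12.
So h(n) = - 12 \cdot 2^{n} + 6 n + 17.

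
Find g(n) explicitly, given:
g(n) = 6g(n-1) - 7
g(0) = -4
First-order linear non-homogeneous.
Homogeneous solution: g_h(n) = A·(6)^n.
Try constant particular solution g_p = K: K = 6K - 7 ⇒ K = \frac{7}{5}.
General: g(n) = A·(6)^n + \frac{7}{5}.
Apply g(0) = -4: A + \frac{7}{5} = -4 ⇒ A = - \frac{27}{5}.
So g(n) = \frac{7}{5} - \frac{27 \cdot 6^{n}}{5}.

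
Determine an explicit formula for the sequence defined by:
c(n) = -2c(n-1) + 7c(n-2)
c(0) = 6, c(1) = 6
Characteristic equation: x² + 2x - 7 = 0.
Discriminant Δ = (-2)² + 4·(7) = 32.
Roots r₁,₂ = (-2 ± √32)/2, so r₁ = -1 + 2 \sqrt{2}, r₂ = - 2 \sqrt{2} - 1.
General solution: c(n) = A·r₁^n + B·r₂^n.
From the initial conditions, A + B = 6 and r₁A + r₂B = 6.
Since r₁ - r₂ = √32: A = (6 - (6)r₂)/√32 = \frac{3 \sqrt{2}}{2} + 3, and B = 6 - A = 3 - \frac{3 \sqrt{2}}{2}.
So c(n) = \left(\frac{3 \sqrt{2}}{2} + 3\right)\left(-1 + 2 \sqrt{2}\right)^n + \left(3 - \frac{3 \sqrt{2}}{2}\right)\left(- 2 \sqrt{2} - 1\right)^n.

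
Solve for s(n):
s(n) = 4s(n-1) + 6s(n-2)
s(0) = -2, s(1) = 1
Characteristic equation: x² - 4x - 6 = 0.
Discriminant Δ = (4)² + 4·(6) = 40.
Roots r₁,₂ = (4 ± √40)/2, so r₁ = 2 + \sqrt{10}, r₂ = 2 - \sqrt{10}.
General solution: s(n) = A·r₁^n + B·r₂^n.
From the initial conditions, A + B = -2 and r₁A + r₂B = 1.
Since r₁ - r₂ = √40: A = (1 - (-2)r₂)/√40 = -1 + \frac{\sqrt{10}}{4}, and B = -2 - A = -1 - \frac{\sqrt{10}}{4}.
So s(n) = \left(-1 + \frac{\sqrt{10}}{4}\right)\left(2 + \sqrt{10}\right)^n + \left(-1 - \frac{\sqrt{10}}{4}\right)\left(2 - \sqrt{10}\right)^n.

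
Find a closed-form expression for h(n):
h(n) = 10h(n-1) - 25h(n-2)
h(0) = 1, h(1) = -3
Characteristic equation: x² - 10x + 25 = 0, which is (x - (5))².
Repeated root r = 5.
General solution: h(n) = (A + Bn)·(5)^n.
From h(0) = 1: A = 1.
From h(1) = -3: (A + B)·(5) = -3 ⇒ B = - \frac{8}{5}.
So h(n) = \left(1 - \frac{8 n}{5}\right) \cdot (5)^n.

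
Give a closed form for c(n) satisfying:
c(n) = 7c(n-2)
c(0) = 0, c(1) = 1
Characteristic equation: x² - 7 = 0.
Discriminant Δ = (0)² + 4·(7) = 28.
Roots r₁,₂ = (0 ± √28)/2, so r₁ = \sqrt{7}, r₂ = - \sqrt{7}.
General solution: c(n) = A·r₁^n + B·r₂^n.
From the initial conditions, A + B = 0 and r₁A + r₂B = 1.
Since r₁ - r₂ = √28: A = (1 - (0)r₂)/√28 = \frac{\sqrt{7}}{14}, and B = 0 - A = - \frac{\sqrt{7}}{14}.
So c(n) = \left(\frac{\sqrt{7}}{14}\right)\left(\sqrt{7}\right)^n + \left(- \frac{\sqrt{7}}{14}\right)\left(- \sqrt{7}\right)^n.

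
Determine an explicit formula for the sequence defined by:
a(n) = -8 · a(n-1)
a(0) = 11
Pure geometric recurrence with ratio -8.
By induction a(n) = a(0) · (-8)^n = 11 \left(-8\right)^{n}.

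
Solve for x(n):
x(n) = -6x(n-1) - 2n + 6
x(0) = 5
First-order linear with linear forcing.
Homogeneous solution: x_h(n) = A·(-6)^n.
Try particular x_p(n) = pn + q. Substituting:
  pn + q = -6(p(n-1) + q) - 2n + 6.
Matching the n-coefficient: p = -6p - 2 ⇒ p = - \frac{2}{7}.
Matching constants: q = 6p - 6q + 6 ⇒ q = \frac{30}{49}.
General: x(n) = A·(-6)^n - \frac{2 n}{7} + \frac{30}{49}.
Apply x(0) = 5: A + \frac{30}{49} = 5 ⇒ A = \frac{215}{49}.
So x(n) = \frac{215 \left(-6\right)^{n}}{49} - \frac{2 n}{7} + \frac{30}{49}.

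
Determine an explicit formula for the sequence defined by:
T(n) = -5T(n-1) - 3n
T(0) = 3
First-order linear with linear forcing.
Homogeneous solution: T_h(n) = A·(-5)^n.
Try particular T_p(n) = pn + q. Substituting:
  pn + q = -5(p(n-1) + q) - 3n.
Matching the n-coefficient: p = -5p - 3 ⇒ p = - \frac{1}{2}.
Matching constants: q = 5p - 5q ⇒ q = - \frac{5}{12}.
General: T(n) = A·(-5)^n - \frac{n}{2} - \frac{5}{12}.
Apply T(0) = 3: A - \frac{5}{12} = 3 ⇒ A = \frac{41}{12}.
So T(n) = \frac{41 \left(-5\right)^{n}}{12} - \frac{n}{2} - \frac{5}{12}.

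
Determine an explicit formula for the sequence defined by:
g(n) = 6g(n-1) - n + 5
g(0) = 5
First-order linear with linear forcing.
Homogeneous solution: g_h(n) = A·(6)^n.
Try particular g_p(n) = pn + q. Substituting:
  pn + q = 6(p(n-1) + q) - n + 5.
Matching the n-coefficient: p = 6p - 1 ⇒ p = \frac{1}{5}.
Matching constants: q = -6p + 6q + 5 ⇒ q = - \frac{19}{25}.
General: g(n) = A·(6)^n + \frac{n}{5} - \frac{19}{25}.
Apply g(0) = 5: A - \frac{19}{25} = 5 ⇒ A = \frac{144}{25}.
So g(n) = \frac{144 \cdot 6^{n}}{25} + \frac{n}{5} - \frac{19}{25}.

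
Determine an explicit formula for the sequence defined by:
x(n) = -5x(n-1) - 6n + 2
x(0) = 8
First-order linear with linear forcing.
Homogeneous solution: x_h(n) = A·(-5)^n.
Try particular x_p(n) = pn + q. Substituting:
  pn + q = -5(p(n-1) + q) - 6n + 2.
Matching the n-coefficient: p = -5p - 6 ⇒ p = -1.
Matching constants: q = 5p - 5q + 2 ⇒ q = - \frac{1}{2}.
General: x(n) = A·(-5)^n - n - \frac{1}{2}.
Apply x(0) = 8: A - \frac{1}{2} = 8 ⇒ A = \frac{17}{2}.
So x(n) = \frac{17 \left(-5\right)^{n}}{2} - n - \frac{1}{2}.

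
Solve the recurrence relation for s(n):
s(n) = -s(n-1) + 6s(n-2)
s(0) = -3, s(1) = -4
Characteristic equation: x² + x - 6 = 0, which factors as (x - (-3))(x - (2)) = 0.
Roots r₁ = -3, r₂ = 2 (distinct).
General solution: s(n) = A·(-3)^n + B·(2)^n.
From s(0) = -3: A + B = -3.
From s(1) = -4: -3A + 2B = -4.
Solving: A = - \frac{2}{5}, B = - \frac{13}{5}.
So s(n) = - \frac{2 \left(-3\right)^{n}}{5} - \frac{13 \cdot 2^{n}}{5}.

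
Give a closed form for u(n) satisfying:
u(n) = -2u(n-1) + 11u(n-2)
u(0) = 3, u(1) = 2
Characteristic equation: x² + 2x - 11 = 0.
Discriminant Δ = (-2)² + 4·(11) = 48.
Roots r₁,₂ = (-2 ± √48)/2, so r₁ = -1 + 2 \sqrt{3}, r₂ = - 2 \sqrt{3} - 1.
General solution: u(n) = A·r₁^n + B·r₂^n.
From the initial conditions, A + B = 3 and r₁A + r₂B = 2.
Since r₁ - r₂ = √48: A = (2 - (3)r₂)/√48 = \frac{5 \sqrt{3}}{12} + \frac{3}{2}, and B = 3 - A = \frac{3}{2} - \frac{5 \sqrt{3}}{12}.
So u(n) = \left(\frac{5 \sqrt{3}}{12} + \frac{3}{2}\right)\left(-1 + 2 \sqrt{3}\right)^n + \left(\frac{3}{2} - \frac{5 \sqrt{3}}{12}\right)\left(- 2 \sqrt{3} - 1\right)^n.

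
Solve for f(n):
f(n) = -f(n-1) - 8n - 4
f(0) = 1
First-order linear with linear forcing.
Homogeneous solution: f_h(n) = A·(-1)^n.
Try particular f_p(n) = pn + q. Substituting:
  pn + q = -(p(n-1) + q) - 8n - 4.
Matching the n-coefficient: p = -p - 8 ⇒ p = -4.
Matching constants: q = p - q - 4 ⇒ q = -4.
General: f(n) = A·(-1)^n - 4 n - 4.
Apply f(0) = 1: A - 4 = 1 ⇒ A = 5.
So f(n) = 5 \left(-1\right)^{n} - 4 n - 4.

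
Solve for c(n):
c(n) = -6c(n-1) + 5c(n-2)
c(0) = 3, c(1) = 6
Characteristic equation: x² + 6x - 5 = 0.
Discriminant Δ = (-6)² + 4·(5) = 56.
Roots r₁,₂ = (-6 ± √56)/2, so r₁ = -3 + \sqrt{14}, r₂ = - \sqrt{14} - 3.
General solution: c(n) = A·r₁^n + B·r₂^n.
From the initial conditions, A + B = 3 and r₁A + r₂B = 6.
Since r₁ - r₂ = √56: A = (6 - (3)r₂)/√56 = \frac{3}{2} + \frac{15 \sqrt{14}}{28}, and B = 3 - A = \frac{3}{2} - \frac{15 \sqrt{14}}{28}.
So c(n) = \left(\frac{3}{2} + \frac{15 \sqrt{14}}{28}\right)\left(-3 + \sqrt{14}\right)^n + \left(\frac{3}{2} - \frac{15 \sqrt{14}}{28}\right)\left(- \sqrt{14} - 3\right)^n.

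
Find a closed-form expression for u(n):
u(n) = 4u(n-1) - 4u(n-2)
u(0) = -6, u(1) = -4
Characteristic equation: x² - 4x + 4 = 0, which is (x - (2))².
Repeated root r = 2.
General solution: u(n) = (A + Bn)·(2)^n.
From u(0) = -6: A = -6.
From u(1) = -4: (A + B)·(2) = -4 ⇒ B = 4.
So u(n) = \left(4 n - 6\right) \cdot (2)^n.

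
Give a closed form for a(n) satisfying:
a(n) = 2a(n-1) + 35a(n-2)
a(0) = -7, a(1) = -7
Characteristic equation: x² - 2x - 35 = 0, which factors as (x - (-5))(x - (7)) = 0.
Roots r₁ = -5, r₂ = 7 (distinct).
General solution: a(n) = A·(-5)^n + B·(7)^n.
From a(0) = -7: A + B = -7.
From a(1) = -7: -5A + 7B = -7.
Solving: A = - \frac{7}{2}, B = - \frac{7}{2}.
So a(n) = - \frac{7 \left(-5\right)^{n}}{2} - \frac{7 \cdot 7^{n}}{2}.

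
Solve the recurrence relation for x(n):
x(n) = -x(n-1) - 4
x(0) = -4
First-order linear non-homogeneous.
Homogeneous solution: x_h(n) = A·(-1)^n.
Try constant particular solution x_p = K: K = -K - 4 ⇒ K = -2.
General: x(n) = A·(-1)^n - 2.
Apply x(0) = -4: A - 2 = -4 ⇒ A = -2.
So x(n) = - 2 \left(-1\right)^{n} - 2.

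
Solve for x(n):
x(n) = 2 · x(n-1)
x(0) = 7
Pure geometric recurrence with ratio 2.
By induction x(n) = x(0) · (2)^n = 7 \cdot 2^{n}.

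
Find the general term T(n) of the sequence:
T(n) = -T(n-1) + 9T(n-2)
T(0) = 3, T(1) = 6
Characteristic equation: x² + x - 9 = 0.
Discriminant Δ = (-1)² + 4·(9) = 37.
Roots r₁,₂ = (-1 ± √37)/2, so r₁ = - \frac{1}{2} + \frac{\sqrt{37}}{2}, r₂ = - \frac{\sqrt{37}}{2} - \frac{1}{2}.
General solution: T(n) = A·r₁^n + B·r₂^n.
From the initial conditions, A + B = 3 and r₁A + r₂B = 6.
Since r₁ - r₂ = √37: A = (6 - (3)r₂)/√37 = \frac{15 \sqrt{37}}{74} + \frac{3}{2}, and B = 3 - A = \frac{3}{2} - \frac{15 \sqrt{37}}{74}.
So T(n) = \left(\frac{15 \sqrt{37}}{74} + \frac{3}{2}\right)\left(- \frac{1}{2} + \frac{\sqrt{37}}{2}\right)^n + \left(\frac{3}{2} - \frac{15 \sqrt{37}}{74}\right)\left(- \frac{\sqrt{37}}{2} - \frac{1}{2}\right)^n.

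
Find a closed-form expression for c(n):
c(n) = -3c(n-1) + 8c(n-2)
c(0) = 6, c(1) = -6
Characteristic equation: x² + 3x - 8 = 0.
Discriminant Δ = (-3)² + 4·(8) = 41.
Roots r₁,₂ = (-3 ± √41)/2, so r₁ = - \frac{3}{2} + \frac{\sqrt{41}}{2}, r₂ = - \frac{\sqrt{41}}{2} - \frac{3}{2}.
General solution: c(n) = A·r₁^n + B·r₂^n.
From the initial conditions, A + B = 6 and r₁A + r₂B = -6.
Since r₁ - r₂ = √41: A = (-6 - (6)r₂)/√41 = \frac{3 \sqrt{41}}{41} + 3, and B = 6 - A = 3 - \frac{3 \sqrt{41}}{41}.
So c(n) = \left(\frac{3 \sqrt{41}}{41} + 3\right)\left(- \frac{3}{2} + \frac{\sqrt{41}}{2}\right)^n + \left(3 - \frac{3 \sqrt{41}}{41}\right)\left(- \frac{\sqrt{41}}{2} - \frac{3}{2}\right)^n.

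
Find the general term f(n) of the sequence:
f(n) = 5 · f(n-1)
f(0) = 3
Pure geometric recurrence with ratio 5.
By induction f(n) = f(0) · (5)^n = 3 \cdot 5^{n}.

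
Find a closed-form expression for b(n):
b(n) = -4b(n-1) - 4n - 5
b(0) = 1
First-order linear with linear forcing.
Homogeneous solution: b_h(n) = A·(-4)^n.
Try particular b_p(n) = pn + q. Substituting:
  pn + q = -4(p(n-1) + q) - 4n - 5.
Matching the n-coefficient: p = -4p - 4 ⇒ p = - \frac{4}{5}.
Matching constants: q = 4p - 4q - 5 ⇒ q = - \frac{41}{25}.
General: b(n) = A·(-4)^n - \frac{4 n}{5} - \frac{41}{25}.
Apply b(0) = 1: A - \frac{41}{25} = 1 ⇒ A = \frac{66}{25}.
So b(n) = \frac{66 \left(-4\right)^{n}}{25} - \frac{4 n}{5} - \frac{41}{25}.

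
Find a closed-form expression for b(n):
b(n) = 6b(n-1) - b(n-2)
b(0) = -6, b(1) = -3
Characteristic equation: x² - 6x + 1 = 0.
Discriminant Δ = (6)² + 4·(-1) = 32.
Roots r₁,₂ = (6 ± √32)/2, so r₁ = 2 \sqrt{2} + 3, r₂ = 3 - 2 \sqrt{2}.
General solution: b(n) = A·r₁^n + B·r₂^n.
From the initial conditions, A + B = -6 and r₁A + r₂B = -3.
Since r₁ - r₂ = √32: A = (-3 - (-6)r₂)/√32 = -3 + \frac{15 \sqrt{2}}{8}, and B = -6 - A = -3 - \frac{15 \sqrt{2}}{8}.
So b(n) = \left(-3 + \frac{15 \sqrt{2}}{8}\right)\left(2 \sqrt{2} + 3\right)^n + \left(-3 - \frac{15 \sqrt{2}}{8}\right)\left(3 - 2 \sqrt{2}\right)^n.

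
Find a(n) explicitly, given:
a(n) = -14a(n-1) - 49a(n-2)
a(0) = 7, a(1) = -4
Characteristic equation: x² + 14x + 49 = 0, which is (x - (-7))².
Repeated root r = -7.
General solution: a(n) = (A + Bn)·(-7)^n.
From a(0) = 7: A = 7.
From a(1) = -4: (A + B)·(-7) = -4 ⇒ B = - \frac{45}{7}.
So a(n) = \left(7 - \frac{45 n}{7}\right) \cdot (-7)^n.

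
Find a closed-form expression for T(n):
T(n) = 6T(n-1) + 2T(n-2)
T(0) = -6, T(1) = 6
Characteristic equation: x² - 6x - 2 = 0.
Discriminant Δ = (6)² + 4·(2) = 44.
Roots r₁,₂ = (6 ± √44)/2, so r₁ = 3 + \sqrt{11}, r₂ = 3 - \sqrt{11}.
General solution: T(n) = A·r₁^n + B·r₂^n.
From the initial conditions, A + B = -6 and r₁A + r₂B = 6.
Since r₁ - r₂ = √44: A = (6 - (-6)r₂)/√44 = -3 + \frac{12 \sqrt{11}}{11}, and B = -6 - A = - \frac{12 \sqrt{11}}{11} - 3.
So T(n) = \left(-3 + \frac{12 \sqrt{11}}{11}\right)\left(3 + \sqrt{11}\right)^n + \left(- \frac{12 \sqrt{11}}{11} - 3\right)\left(3 - \sqrt{11}\right)^n.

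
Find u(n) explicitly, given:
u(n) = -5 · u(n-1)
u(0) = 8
Pure geometric recurrence with ratio -5.
By induction u(n) = u(0) · (-5)^n = 8 \left(-5\right)^{n}.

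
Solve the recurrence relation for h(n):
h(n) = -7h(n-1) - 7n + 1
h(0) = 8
First-order linear with linear forcing.
Homogeneous solution: h_h(n) = A·(-7)^n.
Try particular h_p(n) = pn + q. Substituting:
  pn + q = -7(p(n-1) + q) - 7n + 1.
Matching the n-coefficient: p = -7p - 7 ⇒ p = - \frac{7}{8}.
Matching constants: q = 7p - 7q + 1 ⇒ q = - \frac{41}{64}.
General: h(n) = A·(-7)^n - \frac{7 n}{8} - \frac{41}{64}.
Apply h(0) = 8: A - \frac{41}{64} = 8 ⇒ A = \frac{553}{64}.
So h(n) = \frac{553 \left(-7\right)^{n}}{64} - \frac{7 n}{8} - \frac{41}{64}.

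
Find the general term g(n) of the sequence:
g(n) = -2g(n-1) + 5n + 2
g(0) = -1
First-order linear with linear forcing.
Homogeneous solution: g_h(n) = A·(-2)^n.
Try particular g_p(n) = pn + q. Substituting:
  pn + q = -2(p(n-1) + q) + 5n + 2.
Matching the n-coefficient: p = -2p + 5 ⇒ p = \frac{5}{3}.
Matching constants: q = 2p - 2q + 2 ⇒ q = \frac{16}{9}.
General: g(n) = A·(-2)^n + \frac{5 n}{3} + \frac{16}{9}.
Apply g(0) = -1: A + \frac{16}{9} = -1 ⇒ A = - \frac{25}{9}.
So g(n) = - \frac{25 \left(-2\right)^{n}}{9} + \frac{5 n}{3} + \frac{16}{9}.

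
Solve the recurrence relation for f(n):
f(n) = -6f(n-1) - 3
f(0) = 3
First-order linear non-homogeneous.
Homogeneous solution: f_h(n) = A·(-6)^n.
Try constant particular solution f_p = K: K = -6K - 3 ⇒ K = - \frac{3}{7}.
General: f(n) = A·(-6)^n - \frac{3}{7}.
Apply f(0) = 3: A - \frac{3}{7} = 3 ⇒ A = \frac{24}{7}.
So f(n) = \frac{24 \left(-6\right)^{n}}{7} - \frac{3}{7}.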